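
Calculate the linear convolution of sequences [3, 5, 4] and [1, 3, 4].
y[0] = 3×1 = 3; y[1] = 3×3 + 5×1 = 14; y[2] = 3×4 + 5×3 + 4×1 = 31; y[3] = 5×4 + 4×3 = 32; y[4] = 4×4 = 16

[3, 14, 31, 32, 16]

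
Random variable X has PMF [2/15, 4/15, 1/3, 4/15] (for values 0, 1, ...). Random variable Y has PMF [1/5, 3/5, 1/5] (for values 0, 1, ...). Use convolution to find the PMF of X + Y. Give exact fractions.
P(X+Y=k) = Σ_i P(X=i)·P(Y=k-i) — a convolution of [2/15, 4/15, 1/3, 4/15] and [1/5, 3/5, 1/5]. P(X+Y=0) = (2/15)×(1/5) = 2/75; P(X+Y=1) = (2/15)×(3/5) + (4/15)×(1/5) = 2/25 + 4/75 = 2/15; P(X+Y=2) = (2/15)×(1/5) + (4/15)×(3/5) + (1/3)×(1/5) = 2/75 + 4/25 + 1/15 = 19/75; P(X+Y=3) = (4/15)×(1/5) + (1/3)×(3/5) + (4/15)×(1/5) = 4/75 + 1/5 + 4/75 = 23/75; P(X+Y=4) = (1/3)×(1/5) + (4/15)×(3/5) = 1/15 + 4/25 = 17/75; P(X+Y=5) = (4/15)×(1/5) = 4/75. PMF: [2/75, 2/15, 19/75, 23/75, 17/75, 4/75] (sums to 1 ✓)

[2/75, 2/15, 19/75, 23/75, 17/75, 4/75]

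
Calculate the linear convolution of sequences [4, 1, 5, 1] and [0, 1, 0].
y[0] = 4×0 = 0; y[1] = 4×1 + 1×0 = 4; y[2] = 4×0 + 1×1 + 5×0 = 1; y[3] = 1×0 + 5×1 + 1×0 = 5; y[4] = 5×0 + 1×1 = 1; y[5] = 1×0 = 0

[0, 4, 1, 5, 1, 0]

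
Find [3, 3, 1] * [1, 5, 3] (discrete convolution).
y[0] = 3×1 = 3; y[1] = 3×5 + 3×1 = 18; y[2] = 3×3 + 3×5 + 1×1 = 25; y[3] = 3×3 + 1×5 = 14; y[4] = 1×3 = 3

[3, 18, 25, 14, 3]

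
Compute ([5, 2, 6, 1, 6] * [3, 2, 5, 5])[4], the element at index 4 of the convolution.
Use y[k] = Σ_i a[i]·b[k-i] at k=4. y[4] = 2×5 + 6×5 + 1×2 + 6×3 = 60

60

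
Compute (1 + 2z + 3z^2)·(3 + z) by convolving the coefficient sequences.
Ascending coefficients: a = [1, 2, 3], b = [3, 1]. c[0] = 1×3 = 3; c[1] = 1×1 + 2×3 = 7; c[2] = 2×1 + 3×3 = 11; c[3] = 3×1 = 3. Result coefficients: [3, 7, 11, 3] → 3 + 7z + 11z^2 + 3z^3

3 + 7z + 11z^2 + 3z^3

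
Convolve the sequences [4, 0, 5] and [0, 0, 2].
y[0] = 4×0 = 0; y[1] = 4×0 + 0×0 = 0; y[2] = 4×2 + 0×0 + 5×0 = 8; y[3] = 0×2 + 5×0 = 0; y[4] = 5×2 = 10

[0, 0, 8, 0, 10]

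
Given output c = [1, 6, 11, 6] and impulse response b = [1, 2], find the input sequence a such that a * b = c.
Deconvolve c=[1, 6, 11, 6] by b=[1, 2]. Since b[0]=1, solve forward: a[0] = c[0] / 1 = 1; a[1] = (c[1] - 1×2) / 1 = 4; a[2] = (c[2] - 4×2) / 1 = 3. So a = [1, 4, 3]. Check by forward convolution: c[0] = 1×1 = 1; c[1] = 1×2 + 4×1 = 6; c[2] = 4×2 + 3×1 = 11; c[3] = 3×2 = 6

[1, 4, 3]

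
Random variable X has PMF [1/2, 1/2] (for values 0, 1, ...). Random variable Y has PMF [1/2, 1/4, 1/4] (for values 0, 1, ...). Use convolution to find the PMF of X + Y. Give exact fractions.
P(X+Y=k) = Σ_i P(X=i)·P(Y=k-i) — a convolution of [1/2, 1/2] and [1/2, 1/4, 1/4]. P(X+Y=0) = (1/2)×(1/2) = 1/4; P(X+Y=1) = (1/2)×(1/4) + (1/2)×(1/2) = 1/8 + 1/4 = 3/8; P(X+Y=2) = (1/2)×(1/4) + (1/2)×(1/4) = 1/8 + 1/8 = 1/4; P(X+Y=3) = (1/2)×(1/4) = 1/8. PMF: [1/4, 3/8, 1/4, 1/8] (sums to 1 ✓)

[1/4, 3/8, 1/4, 1/8]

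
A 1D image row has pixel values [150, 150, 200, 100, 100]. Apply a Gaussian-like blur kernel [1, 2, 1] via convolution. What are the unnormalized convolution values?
Convolve image row [150, 150, 200, 100, 100] with kernel [1, 2, 1]: y[0] = 150×1 = 150; y[1] = 150×2 + 150×1 = 450; y[2] = 150×1 + 150×2 + 200×1 = 650; y[3] = 150×1 + 200×2 + 100×1 = 650; y[4] = 200×1 + 100×2 + 100×1 = 500; y[5] = 100×1 + 100×2 = 300; y[6] = 100×1 = 100 → [150, 450, 650, 650, 500, 300, 100]. Normalization factor = sum(kernel) = 4.

[150, 450, 650, 650, 500, 300, 100]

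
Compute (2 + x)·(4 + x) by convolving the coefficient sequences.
Ascending coefficients: a = [2, 1], b = [4, 1]. c[0] = 2×4 = 8; c[1] = 2×1 + 1×4 = 6; c[2] = 1×1 = 1. Result coefficients: [8, 6, 1] → 8 + 6x + x^2

8 + 6x + x^2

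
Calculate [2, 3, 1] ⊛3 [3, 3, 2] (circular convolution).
Use y[k] = Σ_j f[j]·g[(k-j) mod 3]. y[0] = 2×3 + 3×2 + 1×3 = 15; y[1] = 2×3 + 3×3 + 1×2 = 17; y[2] = 2×2 + 3×3 + 1×3 = 16. Result: [15, 17, 16]

[15, 17, 16]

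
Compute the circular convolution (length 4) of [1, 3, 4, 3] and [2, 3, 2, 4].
Use y[k] = Σ_j x[j]·h[(k-j) mod 4]. y[0] = 1×2 + 3×4 + 4×2 + 3×3 = 31; y[1] = 1×3 + 3×2 + 4×4 + 3×2 = 31; y[2] = 1×2 + 3×3 + 4×2 + 3×4 = 31; y[3] = 1×4 + 3×2 + 4×3 + 3×2 = 28. Result: [31, 31, 31, 28]

[31, 31, 31, 28]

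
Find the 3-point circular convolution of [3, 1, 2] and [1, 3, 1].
Use y[k] = Σ_j s[j]·t[(k-j) mod 3]. y[0] = 3×1 + 1×1 + 2×3 = 10; y[1] = 3×3 + 1×1 + 2×1 = 12; y[2] = 3×1 + 1×3 + 2×1 = 8. Result: [10, 12, 8]

[10, 12, 8]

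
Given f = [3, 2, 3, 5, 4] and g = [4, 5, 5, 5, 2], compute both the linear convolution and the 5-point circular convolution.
Linear: y_lin[0] = 3×4 = 12; y_lin[1] = 3×5 + 2×4 = 23; y_lin[2] = 3×5 + 2×5 + 3×4 = 37; y_lin[3] = 3×5 + 2×5 + 3×5 + 5×4 = 60; y_lin[4] = 3×2 + 2×5 + 3×5 + 5×5 + 4×4 = 72; y_lin[5] = 2×2 + 3×5 + 5×5 + 4×5 = 64; y_lin[6] = 3×2 + 5×5 + 4×5 = 51; y_lin[7] = 5×2 + 4×5 = 30; y_lin[8] = 4×2 = 8 → [12, 23, 37, 60, 72, 64, 51, 30, 8]. Circular (length 5): y[0] = 3×4 + 2×2 + 3×5 + 5×5 + 4×5 = 76; y[1] = 3×5 + 2×4 + 3×2 + 5×5 + 4×5 = 74; y[2] = 3×5 + 2×5 + 3×4 + 5×2 + 4×5 = 67; y[3] = 3×5 + 2×5 + 3×5 + 5×4 + 4×2 = 68; y[4] = 3×2 + 2×5 + 3×5 + 5×5 + 4×4 = 72 → [76, 74, 67, 68, 72]

Linear: [12, 23, 37, 60, 72, 64, 51, 30, 8], Circular: [76, 74, 67, 68, 72]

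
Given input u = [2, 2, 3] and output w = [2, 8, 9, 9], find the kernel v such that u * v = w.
Output length 4 = len(u) + len(v) - 1 ⇒ len(v) = 2. Solve v forward using v[k] = (w[k] - Σ_{i≥1} u[i]·v[k-i]) / u[0]: v[0] = w[0] / u[0] = 2 / 2 = 1; v[1] = (w[1] - 2×1) / u[0] = (8 - 2×1) / 2 = 3. So v = [1, 3]. Forward-check [2, 2, 3] * [1, 3]: w[0] = 2×1 = 2; w[1] = 2×3 + 2×1 = 8; w[2] = 2×3 + 3×1 = 9; w[3] = 3×3 = 9 → [2, 8, 9, 9] ✓

[1, 3]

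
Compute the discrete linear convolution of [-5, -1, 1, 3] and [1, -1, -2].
y[0] = -5×1 = -5; y[1] = -5×-1 + -1×1 = 4; y[2] = -5×-2 + -1×-1 + 1×1 = 12; y[3] = -1×-2 + 1×-1 + 3×1 = 4; y[4] = 1×-2 + 3×-1 = -5; y[5] = 3×-2 = -6

[-5, 4, 12, 4, -5, -6]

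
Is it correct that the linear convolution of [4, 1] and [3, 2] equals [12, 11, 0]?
Recompute linear convolution of [4, 1] and [3, 2]: y[0] = 4×3 = 12; y[1] = 4×2 + 1×3 = 11; y[2] = 1×2 = 2 → [12, 11, 2]. Compare to given [12, 11, 0]: they differ at index 2: given 0, correct 2, so answer: No

No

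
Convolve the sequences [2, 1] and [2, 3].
y[0] = 2×2 = 4; y[1] = 2×3 + 1×2 = 8; y[2] = 1×3 = 3

[4, 8, 3]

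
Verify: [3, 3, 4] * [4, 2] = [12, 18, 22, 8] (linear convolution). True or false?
Recompute linear convolution of [3, 3, 4] and [4, 2]: y[0] = 3×4 = 12; y[1] = 3×2 + 3×4 = 18; y[2] = 3×2 + 4×4 = 22; y[3] = 4×2 = 8 → [12, 18, 22, 8]. Given [12, 18, 22, 8] matches, so answer: Yes

Yes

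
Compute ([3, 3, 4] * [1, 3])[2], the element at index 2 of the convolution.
Use y[k] = Σ_i a[i]·b[k-i] at k=2. y[2] = 3×3 + 4×1 = 13

13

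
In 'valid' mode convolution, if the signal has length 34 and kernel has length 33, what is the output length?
'Valid' mode counts only positions where the kernel fully overlaps the signal: m - n + 1 = 34 - 33 + 1 = 2

2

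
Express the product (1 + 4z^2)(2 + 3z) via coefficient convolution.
Ascending coefficients: a = [1, 0, 4], b = [2, 3]. c[0] = 1×2 = 2; c[1] = 1×3 + 0×2 = 3; c[2] = 0×3 + 4×2 = 8; c[3] = 4×3 = 12. Result coefficients: [2, 3, 8, 12] → 2 + 3z + 8z^2 + 12z^3

2 + 3z + 8z^2 + 12z^3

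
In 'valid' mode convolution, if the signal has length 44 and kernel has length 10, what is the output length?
'Valid' mode counts only positions where the kernel fully overlaps the signal: m - n + 1 = 44 - 10 + 1 = 35

35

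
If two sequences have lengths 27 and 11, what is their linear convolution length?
Linear/full convolution length: m + n - 1 = 27 + 11 - 1 = 37

37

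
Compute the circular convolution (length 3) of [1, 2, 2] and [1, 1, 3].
Use y[k] = Σ_j f[j]·g[(k-j) mod 3]. y[0] = 1×1 + 2×3 + 2×1 = 9; y[1] = 1×1 + 2×1 + 2×3 = 9; y[2] = 1×3 + 2×1 + 2×1 = 7. Result: [9, 9, 7]

[9, 9, 7]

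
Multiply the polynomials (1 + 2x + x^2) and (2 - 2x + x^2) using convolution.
Ascending coefficients: a = [1, 2, 1], b = [2, -2, 1]. c[0] = 1×2 = 2; c[1] = 1×-2 + 2×2 = 2; c[2] = 1×1 + 2×-2 + 1×2 = -1; c[3] = 2×1 + 1×-2 = 0; c[4] = 1×1 = 1. Result coefficients: [2, 2, -1, 0, 1] → 2 + 2x - x^2 + x^4

2 + 2x - x^2 + x^4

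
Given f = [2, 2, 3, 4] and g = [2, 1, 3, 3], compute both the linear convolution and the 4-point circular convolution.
Linear: y_lin[0] = 2×2 = 4; y_lin[1] = 2×1 + 2×2 = 6; y_lin[2] = 2×3 + 2×1 + 3×2 = 14; y_lin[3] = 2×3 + 2×3 + 3×1 + 4×2 = 23; y_lin[4] = 2×3 + 3×3 + 4×1 = 19; y_lin[5] = 3×3 + 4×3 = 21; y_lin[6] = 4×3 = 12 → [4, 6, 14, 23, 19, 21, 12]. Circular (length 4): y[0] = 2×2 + 2×3 + 3×3 + 4×1 = 23; y[1] = 2×1 + 2×2 + 3×3 + 4×3 = 27; y[2] = 2×3 + 2×1 + 3×2 + 4×3 = 26; y[3] = 2×3 + 2×3 + 3×1 + 4×2 = 23 → [23, 27, 26, 23]

Linear: [4, 6, 14, 23, 19, 21, 12], Circular: [23, 27, 26, 23]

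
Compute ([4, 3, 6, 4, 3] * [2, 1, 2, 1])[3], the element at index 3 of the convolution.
Use y[k] = Σ_i a[i]·b[k-i] at k=3. y[3] = 4×1 + 3×2 + 6×1 + 4×2 = 24

24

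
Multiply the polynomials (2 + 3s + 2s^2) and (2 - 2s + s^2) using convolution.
Ascending coefficients: a = [2, 3, 2], b = [2, -2, 1]. c[0] = 2×2 = 4; c[1] = 2×-2 + 3×2 = 2; c[2] = 2×1 + 3×-2 + 2×2 = 0; c[3] = 3×1 + 2×-2 = -1; c[4] = 2×1 = 2. Result coefficients: [4, 2, 0, -1, 2] → 4 + 2s - s^3 + 2s^4

4 + 2s - s^3 + 2s^4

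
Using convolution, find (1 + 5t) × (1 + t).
Ascending coefficients: a = [1, 5], b = [1, 1]. c[0] = 1×1 = 1; c[1] = 1×1 + 5×1 = 6; c[2] = 5×1 = 5. Result coefficients: [1, 6, 5] → 1 + 6t + 5t^2

1 + 6t + 5t^2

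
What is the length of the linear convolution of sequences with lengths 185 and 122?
Linear/full convolution length: m + n - 1 = 185 + 122 - 1 = 306

306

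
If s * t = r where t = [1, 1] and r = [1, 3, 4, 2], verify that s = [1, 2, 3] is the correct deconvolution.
Forward-compute [1, 2, 3] * [1, 1]: r[0] = 1×1 = 1; r[1] = 1×1 + 2×1 = 3; r[2] = 2×1 + 3×1 = 5; r[3] = 3×1 = 3 → [1, 3, 5, 3]. Does not match given r = [1, 3, 4, 2].

Not verified. [1, 2, 3] * [1, 1] = [1, 3, 5, 3], which differs from [1, 3, 4, 2] at index 2.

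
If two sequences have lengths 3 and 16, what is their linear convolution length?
Linear/full convolution length: m + n - 1 = 3 + 16 - 1 = 18

18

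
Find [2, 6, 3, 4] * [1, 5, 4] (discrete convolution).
y[0] = 2×1 = 2; y[1] = 2×5 + 6×1 = 16; y[2] = 2×4 + 6×5 + 3×1 = 41; y[3] = 6×4 + 3×5 + 4×1 = 43; y[4] = 3×4 + 4×5 = 32; y[5] = 4×4 = 16

[2, 16, 41, 43, 32, 16]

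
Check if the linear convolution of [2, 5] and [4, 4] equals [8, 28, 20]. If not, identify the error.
Recompute linear convolution of [2, 5] and [4, 4]: y[0] = 2×4 = 8; y[1] = 2×4 + 5×4 = 28; y[2] = 5×4 = 20 → [8, 28, 20]. Given [8, 28, 20] matches, so answer: Yes

Yes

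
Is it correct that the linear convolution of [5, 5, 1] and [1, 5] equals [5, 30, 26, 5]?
Recompute linear convolution of [5, 5, 1] and [1, 5]: y[0] = 5×1 = 5; y[1] = 5×5 + 5×1 = 30; y[2] = 5×5 + 1×1 = 26; y[3] = 1×5 = 5 → [5, 30, 26, 5]. Given [5, 30, 26, 5] matches, so answer: Yes

Yes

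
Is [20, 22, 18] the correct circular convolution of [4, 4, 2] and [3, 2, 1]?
Recompute circular convolution of [4, 4, 2] and [3, 2, 1]: y[0] = 4×3 + 4×1 + 2×2 = 20; y[1] = 4×2 + 4×3 + 2×1 = 22; y[2] = 4×1 + 4×2 + 2×3 = 18 → [20, 22, 18]. Given [20, 22, 18] matches, so answer: Yes

Yes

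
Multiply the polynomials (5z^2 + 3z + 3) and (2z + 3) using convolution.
Ascending coefficients: a = [3, 3, 5], b = [3, 2]. c[0] = 3×3 = 9; c[1] = 3×2 + 3×3 = 15; c[2] = 3×2 + 5×3 = 21; c[3] = 5×2 = 10. Result coefficients: [9, 15, 21, 10] → 10z^3 + 21z^2 + 15z + 9

10z^3 + 21z^2 + 15z + 9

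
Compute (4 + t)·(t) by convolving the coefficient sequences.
Ascending coefficients: a = [4, 1], b = [0, 1]. c[0] = 4×0 = 0; c[1] = 4×1 + 1×0 = 4; c[2] = 1×1 = 1. Result coefficients: [0, 4, 1] → 4t + t^2

4t + t^2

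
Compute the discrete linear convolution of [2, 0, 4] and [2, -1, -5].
y[0] = 2×2 = 4; y[1] = 2×-1 + 0×2 = -2; y[2] = 2×-5 + 0×-1 + 4×2 = -2; y[3] = 0×-5 + 4×-1 = -4; y[4] = 4×-5 = -20

[4, -2, -2, -4, -20]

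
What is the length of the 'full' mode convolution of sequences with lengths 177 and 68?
Linear/full convolution length: m + n - 1 = 177 + 68 - 1 = 244

244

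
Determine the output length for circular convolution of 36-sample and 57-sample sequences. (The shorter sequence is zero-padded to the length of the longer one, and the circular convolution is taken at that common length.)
Circular convolution (zero-padding the shorter input) has length max(m, n) = max(36, 57) = 57

57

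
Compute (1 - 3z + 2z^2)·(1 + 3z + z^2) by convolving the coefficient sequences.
Ascending coefficients: a = [1, -3, 2], b = [1, 3, 1]. c[0] = 1×1 = 1; c[1] = 1×3 + -3×1 = 0; c[2] = 1×1 + -3×3 + 2×1 = -6; c[3] = -3×1 + 2×3 = 3; c[4] = 2×1 = 2. Result coefficients: [1, 0, -6, 3, 2] → 1 - 6z^2 + 3z^3 + 2z^4

1 - 6z^2 + 3z^3 + 2z^4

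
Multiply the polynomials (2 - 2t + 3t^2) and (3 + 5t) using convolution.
Ascending coefficients: a = [2, -2, 3], b = [3, 5]. c[0] = 2×3 = 6; c[1] = 2×5 + -2×3 = 4; c[2] = -2×5 + 3×3 = -1; c[3] = 3×5 = 15. Result coefficients: [6, 4, -1, 15] → 6 + 4t - t^2 + 15t^3

6 + 4t - t^2 + 15t^3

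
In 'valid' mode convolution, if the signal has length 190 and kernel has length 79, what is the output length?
'Valid' mode counts only positions where the kernel fully overlaps the signal: m - n + 1 = 190 - 79 + 1 = 112

112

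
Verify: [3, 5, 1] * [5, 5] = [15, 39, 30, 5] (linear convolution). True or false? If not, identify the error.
Recompute linear convolution of [3, 5, 1] and [5, 5]: y[0] = 3×5 = 15; y[1] = 3×5 + 5×5 = 40; y[2] = 5×5 + 1×5 = 30; y[3] = 1×5 = 5 → [15, 40, 30, 5]. Compare to given [15, 39, 30, 5]: they differ at index 1: given 39, correct 40, so answer: No

No. Error at index 1: given 39, correct 40.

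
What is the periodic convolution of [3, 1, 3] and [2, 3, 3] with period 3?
Use y[k] = Σ_j u[j]·v[(k-j) mod 3]. y[0] = 3×2 + 1×3 + 3×3 = 18; y[1] = 3×3 + 1×2 + 3×3 = 20; y[2] = 3×3 + 1×3 + 3×2 = 18. Result: [18, 20, 18]

[18, 20, 18]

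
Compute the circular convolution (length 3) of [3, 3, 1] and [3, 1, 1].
Use y[k] = Σ_j s[j]·t[(k-j) mod 3]. y[0] = 3×3 + 3×1 + 1×1 = 13; y[1] = 3×1 + 3×3 + 1×1 = 13; y[2] = 3×1 + 3×1 + 1×3 = 9. Result: [13, 13, 9]

[13, 13, 9]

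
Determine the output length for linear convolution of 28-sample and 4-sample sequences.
Linear/full convolution length: m + n - 1 = 28 + 4 - 1 = 31

31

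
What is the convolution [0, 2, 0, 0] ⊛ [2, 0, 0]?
y[0] = 0×2 = 0; y[1] = 0×0 + 2×2 = 4; y[2] = 0×0 + 2×0 + 0×2 = 0; y[3] = 2×0 + 0×0 + 0×2 = 0; y[4] = 0×0 + 0×0 = 0; y[5] = 0×0 = 0

[0, 4, 0, 0, 0, 0]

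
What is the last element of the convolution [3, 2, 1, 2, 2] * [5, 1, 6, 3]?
Use y[k] = Σ_i a[i]·b[k-i] at k=7. y[7] = 2×3 = 6

6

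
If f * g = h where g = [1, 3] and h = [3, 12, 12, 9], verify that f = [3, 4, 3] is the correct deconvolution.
Forward-compute [3, 4, 3] * [1, 3]: h[0] = 3×1 = 3; h[1] = 3×3 + 4×1 = 13; h[2] = 4×3 + 3×1 = 15; h[3] = 3×3 = 9 → [3, 13, 15, 9]. Does not match given h = [3, 12, 12, 9].

Not verified. [3, 4, 3] * [1, 3] = [3, 13, 15, 9], which differs from [3, 12, 12, 9] at index 1.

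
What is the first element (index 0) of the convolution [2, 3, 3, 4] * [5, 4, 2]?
Use y[k] = Σ_i a[i]·b[k-i] at k=0. y[0] = 2×5 = 10

10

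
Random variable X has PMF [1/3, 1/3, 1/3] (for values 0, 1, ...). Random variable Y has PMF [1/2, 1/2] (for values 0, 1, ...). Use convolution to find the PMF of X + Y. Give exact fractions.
P(X+Y=k) = Σ_i P(X=i)·P(Y=k-i) — a convolution of [1/3, 1/3, 1/3] and [1/2, 1/2]. P(X+Y=0) = (1/3)×(1/2) = 1/6; P(X+Y=1) = (1/3)×(1/2) + (1/3)×(1/2) = 1/6 + 1/6 = 1/3; P(X+Y=2) = (1/3)×(1/2) + (1/3)×(1/2) = 1/6 + 1/6 = 1/3; P(X+Y=3) = (1/3)×(1/2) = 1/6. PMF: [1/6, 1/3, 1/3, 1/6] (sums to 1 ✓)

[1/6, 1/3, 1/3, 1/6]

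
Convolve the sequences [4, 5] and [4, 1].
y[0] = 4×4 = 16; y[1] = 4×1 + 5×4 = 24; y[2] = 5×1 = 5

[16, 24, 5]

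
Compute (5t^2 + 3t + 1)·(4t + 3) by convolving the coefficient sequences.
Ascending coefficients: a = [1, 3, 5], b = [3, 4]. c[0] = 1×3 = 3; c[1] = 1×4 + 3×3 = 13; c[2] = 3×4 + 5×3 = 27; c[3] = 5×4 = 20. Result coefficients: [3, 13, 27, 20] → 20t^3 + 27t^2 + 13t + 3

20t^3 + 27t^2 + 13t + 3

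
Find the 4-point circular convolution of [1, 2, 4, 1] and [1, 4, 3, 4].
Use y[k] = Σ_j x[j]·h[(k-j) mod 4]. y[0] = 1×1 + 2×4 + 4×3 + 1×4 = 25; y[1] = 1×4 + 2×1 + 4×4 + 1×3 = 25; y[2] = 1×3 + 2×4 + 4×1 + 1×4 = 19; y[3] = 1×4 + 2×3 + 4×4 + 1×1 = 27. Result: [25, 25, 19, 27]

[25, 25, 19, 27]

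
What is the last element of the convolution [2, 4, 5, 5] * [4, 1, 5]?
Use y[k] = Σ_i a[i]·b[k-i] at k=5. y[5] = 5×5 = 25

25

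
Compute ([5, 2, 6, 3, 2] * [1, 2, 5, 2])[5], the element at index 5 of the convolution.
Use y[k] = Σ_i a[i]·b[k-i] at k=5. y[5] = 6×2 + 3×5 + 2×2 = 31

31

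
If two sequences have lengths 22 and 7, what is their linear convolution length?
Linear/full convolution length: m + n - 1 = 22 + 7 - 1 = 28

28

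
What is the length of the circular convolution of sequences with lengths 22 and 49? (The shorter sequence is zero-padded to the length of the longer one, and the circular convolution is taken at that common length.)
Circular convolution (zero-padding the shorter input) has length max(m, n) = max(22, 49) = 49

49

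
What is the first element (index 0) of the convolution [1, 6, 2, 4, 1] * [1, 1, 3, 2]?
Use y[k] = Σ_i a[i]·b[k-i] at k=0. y[0] = 1×1 = 1

1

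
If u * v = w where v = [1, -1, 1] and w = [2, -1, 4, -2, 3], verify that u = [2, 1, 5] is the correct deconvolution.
Forward-compute [2, 1, 5] * [1, -1, 1]: w[0] = 2×1 = 2; w[1] = 2×-1 + 1×1 = -1; w[2] = 2×1 + 1×-1 + 5×1 = 6; w[3] = 1×1 + 5×-1 = -4; w[4] = 5×1 = 5 → [2, -1, 6, -4, 5]. Does not match given w = [2, -1, 4, -2, 3].

Not verified. [2, 1, 5] * [1, -1, 1] = [2, -1, 6, -4, 5], which differs from [2, -1, 4, -2, 3] at index 2.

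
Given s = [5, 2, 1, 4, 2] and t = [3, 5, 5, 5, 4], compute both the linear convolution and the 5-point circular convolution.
Linear: y_lin[0] = 5×3 = 15; y_lin[1] = 5×5 + 2×3 = 31; y_lin[2] = 5×5 + 2×5 + 1×3 = 38; y_lin[3] = 5×5 + 2×5 + 1×5 + 4×3 = 52; y_lin[4] = 5×4 + 2×5 + 1×5 + 4×5 + 2×3 = 61; y_lin[5] = 2×4 + 1×5 + 4×5 + 2×5 = 43; y_lin[6] = 1×4 + 4×5 + 2×5 = 34; y_lin[7] = 4×4 + 2×5 = 26; y_lin[8] = 2×4 = 8 → [15, 31, 38, 52, 61, 43, 34, 26, 8]. Circular (length 5): y[0] = 5×3 + 2×4 + 1×5 + 4×5 + 2×5 = 58; y[1] = 5×5 + 2×3 + 1×4 + 4×5 + 2×5 = 65; y[2] = 5×5 + 2×5 + 1×3 + 4×4 + 2×5 = 64; y[3] = 5×5 + 2×5 + 1×5 + 4×3 + 2×4 = 60; y[4] = 5×4 + 2×5 + 1×5 + 4×5 + 2×3 = 61 → [58, 65, 64, 60, 61]

Linear: [15, 31, 38, 52, 61, 43, 34, 26, 8], Circular: [58, 65, 64, 60, 61]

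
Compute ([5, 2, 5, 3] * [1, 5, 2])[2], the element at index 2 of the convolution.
Use y[k] = Σ_i a[i]·b[k-i] at k=2. y[2] = 5×2 + 2×5 + 5×1 = 25

25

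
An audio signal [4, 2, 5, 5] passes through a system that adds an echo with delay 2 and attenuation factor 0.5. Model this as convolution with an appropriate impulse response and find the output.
Direct-path + delayed-attenuated-path model → impulse response h = [1, 0, 0.5] (1 at lag 0, 0.5 at lag 2). Output y[n] = x[n] + 0.5·x[n - 2] (with x[n] = 0 outside 0..3): y[0] = 4 + 0.5×0 = 4; y[1] = 2 + 0.5×0 = 2; y[2] = 5 + 0.5×4 = 7.0; y[3] = 5 + 0.5×2 = 6.0; y[4] = 0 + 0.5×5 = 2.5; y[5] = 0 + 0.5×5 = 2.5. So y = [4, 2, 7.0, 6.0, 2.5, 2.5]

[4, 2, 7.0, 6.0, 2.5, 2.5]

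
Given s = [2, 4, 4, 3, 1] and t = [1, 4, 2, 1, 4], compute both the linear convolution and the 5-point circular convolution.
Linear: y_lin[0] = 2×1 = 2; y_lin[1] = 2×4 + 4×1 = 12; y_lin[2] = 2×2 + 4×4 + 4×1 = 24; y_lin[3] = 2×1 + 4×2 + 4×4 + 3×1 = 29; y_lin[4] = 2×4 + 4×1 + 4×2 + 3×4 + 1×1 = 33; y_lin[5] = 4×4 + 4×1 + 3×2 + 1×4 = 30; y_lin[6] = 4×4 + 3×1 + 1×2 = 21; y_lin[7] = 3×4 + 1×1 = 13; y_lin[8] = 1×4 = 4 → [2, 12, 24, 29, 33, 30, 21, 13, 4]. Circular (length 5): y[0] = 2×1 + 4×4 + 4×1 + 3×2 + 1×4 = 32; y[1] = 2×4 + 4×1 + 4×4 + 3×1 + 1×2 = 33; y[2] = 2×2 + 4×4 + 4×1 + 3×4 + 1×1 = 37; y[3] = 2×1 + 4×2 + 4×4 + 3×1 + 1×4 = 33; y[4] = 2×4 + 4×1 + 4×2 + 3×4 + 1×1 = 33 → [32, 33, 37, 33, 33]

Linear: [2, 12, 24, 29, 33, 30, 21, 13, 4], Circular: [32, 33, 37, 33, 33]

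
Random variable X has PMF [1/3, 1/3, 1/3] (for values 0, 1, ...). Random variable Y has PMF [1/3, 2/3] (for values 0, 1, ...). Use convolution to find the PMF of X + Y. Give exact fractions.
P(X+Y=k) = Σ_i P(X=i)·P(Y=k-i) — a convolution of [1/3, 1/3, 1/3] and [1/3, 2/3]. P(X+Y=0) = (1/3)×(1/3) = 1/9; P(X+Y=1) = (1/3)×(2/3) + (1/3)×(1/3) = 2/9 + 1/9 = 1/3; P(X+Y=2) = (1/3)×(2/3) + (1/3)×(1/3) = 2/9 + 1/9 = 1/3; P(X+Y=3) = (1/3)×(2/3) = 2/9. PMF: [1/9, 1/3, 1/3, 2/9] (sums to 1 ✓)

[1/9, 1/3, 1/3, 2/9]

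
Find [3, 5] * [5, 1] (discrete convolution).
y[0] = 3×5 = 15; y[1] = 3×1 + 5×5 = 28; y[2] = 5×1 = 5

[15, 28, 5]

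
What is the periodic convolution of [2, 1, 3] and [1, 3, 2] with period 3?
Use y[k] = Σ_j f[j]·g[(k-j) mod 3]. y[0] = 2×1 + 1×2 + 3×3 = 13; y[1] = 2×3 + 1×1 + 3×2 = 13; y[2] = 2×2 + 1×3 + 3×1 = 10. Result: [13, 13, 10]

[13, 13, 10]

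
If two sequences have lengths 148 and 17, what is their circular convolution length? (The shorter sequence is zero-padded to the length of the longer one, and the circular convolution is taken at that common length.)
Circular convolution (zero-padding the shorter input) has length max(m, n) = max(148, 17) = 148

148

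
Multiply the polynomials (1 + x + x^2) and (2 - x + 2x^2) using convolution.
Ascending coefficients: a = [1, 1, 1], b = [2, -1, 2]. c[0] = 1×2 = 2; c[1] = 1×-1 + 1×2 = 1; c[2] = 1×2 + 1×-1 + 1×2 = 3; c[3] = 1×2 + 1×-1 = 1; c[4] = 1×2 = 2. Result coefficients: [2, 1, 3, 1, 2] → 2 + x + 3x^2 + x^3 + 2x^4

2 + x + 3x^2 + x^3 + 2x^4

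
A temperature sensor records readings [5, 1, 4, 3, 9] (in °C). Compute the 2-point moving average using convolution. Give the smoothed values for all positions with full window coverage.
2-point moving average kernel = [1, 1]. Apply in 'valid' mode (full window coverage): avg[0] = (5 + 1) / 2 = 3.0; avg[1] = (1 + 4) / 2 = 2.5; avg[2] = (4 + 3) / 2 = 3.5; avg[3] = (3 + 9) / 2 = 6.0. Smoothed values: [3.0, 2.5, 3.5, 6.0]

[3.0, 2.5, 3.5, 6.0]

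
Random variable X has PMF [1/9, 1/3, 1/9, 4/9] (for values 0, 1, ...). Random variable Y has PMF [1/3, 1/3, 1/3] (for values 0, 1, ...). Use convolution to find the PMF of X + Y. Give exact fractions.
P(X+Y=k) = Σ_i P(X=i)·P(Y=k-i) — a convolution of [1/9, 1/3, 1/9, 4/9] and [1/3, 1/3, 1/3]. P(X+Y=0) = (1/9)×(1/3) = 1/27; P(X+Y=1) = (1/9)×(1/3) + (1/3)×(1/3) = 1/27 + 1/9 = 4/27; P(X+Y=2) = (1/9)×(1/3) + (1/3)×(1/3) + (1/9)×(1/3) = 1/27 + 1/9 + 1/27 = 5/27; P(X+Y=3) = (1/3)×(1/3) + (1/9)×(1/3) + (4/9)×(1/3) = 1/9 + 1/27 + 4/27 = 8/27; P(X+Y=4) = (1/9)×(1/3) + (4/9)×(1/3) = 1/27 + 4/27 = 5/27; P(X+Y=5) = (4/9)×(1/3) = 4/27. PMF: [1/27, 4/27, 5/27, 8/27, 5/27, 4/27] (sums to 1 ✓)

[1/27, 4/27, 5/27, 8/27, 5/27, 4/27]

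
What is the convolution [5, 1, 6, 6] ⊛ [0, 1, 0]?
y[0] = 5×0 = 0; y[1] = 5×1 + 1×0 = 5; y[2] = 5×0 + 1×1 + 6×0 = 1; y[3] = 1×0 + 6×1 + 6×0 = 6; y[4] = 6×0 + 6×1 = 6; y[5] = 6×0 = 0

[0, 5, 1, 6, 6, 0]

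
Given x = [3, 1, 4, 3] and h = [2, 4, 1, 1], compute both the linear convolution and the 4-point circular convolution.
Linear: y_lin[0] = 3×2 = 6; y_lin[1] = 3×4 + 1×2 = 14; y_lin[2] = 3×1 + 1×4 + 4×2 = 15; y_lin[3] = 3×1 + 1×1 + 4×4 + 3×2 = 26; y_lin[4] = 1×1 + 4×1 + 3×4 = 17; y_lin[5] = 4×1 + 3×1 = 7; y_lin[6] = 3×1 = 3 → [6, 14, 15, 26, 17, 7, 3]. Circular (length 4): y[0] = 3×2 + 1×1 + 4×1 + 3×4 = 23; y[1] = 3×4 + 1×2 + 4×1 + 3×1 = 21; y[2] = 3×1 + 1×4 + 4×2 + 3×1 = 18; y[3] = 3×1 + 1×1 + 4×4 + 3×2 = 26 → [23, 21, 18, 26]

Linear: [6, 14, 15, 26, 17, 7, 3], Circular: [23, 21, 18, 26]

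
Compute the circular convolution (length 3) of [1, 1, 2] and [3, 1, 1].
Use y[k] = Σ_j u[j]·v[(k-j) mod 3]. y[0] = 1×3 + 1×1 + 2×1 = 6; y[1] = 1×1 + 1×3 + 2×1 = 6; y[2] = 1×1 + 1×1 + 2×3 = 8. Result: [6, 6, 8]

[6, 6, 8]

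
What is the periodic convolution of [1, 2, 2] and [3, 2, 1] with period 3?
Use y[k] = Σ_j s[j]·t[(k-j) mod 3]. y[0] = 1×3 + 2×1 + 2×2 = 9; y[1] = 1×2 + 2×3 + 2×1 = 10; y[2] = 1×1 + 2×2 + 2×3 = 11. Result: [9, 10, 11]

[9, 10, 11]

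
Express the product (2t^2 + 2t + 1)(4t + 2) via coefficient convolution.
Ascending coefficients: a = [1, 2, 2], b = [2, 4]. c[0] = 1×2 = 2; c[1] = 1×4 + 2×2 = 8; c[2] = 2×4 + 2×2 = 12; c[3] = 2×4 = 8. Result coefficients: [2, 8, 12, 8] → 8t^3 + 12t^2 + 8t + 2

8t^3 + 12t^2 + 8t + 2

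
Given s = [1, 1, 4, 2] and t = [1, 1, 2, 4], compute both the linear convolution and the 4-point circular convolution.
Linear: y_lin[0] = 1×1 = 1; y_lin[1] = 1×1 + 1×1 = 2; y_lin[2] = 1×2 + 1×1 + 4×1 = 7; y_lin[3] = 1×4 + 1×2 + 4×1 + 2×1 = 12; y_lin[4] = 1×4 + 4×2 + 2×1 = 14; y_lin[5] = 4×4 + 2×2 = 20; y_lin[6] = 2×4 = 8 → [1, 2, 7, 12, 14, 20, 8]. Circular (length 4): y[0] = 1×1 + 1×4 + 4×2 + 2×1 = 15; y[1] = 1×1 + 1×1 + 4×4 + 2×2 = 22; y[2] = 1×2 + 1×1 + 4×1 + 2×4 = 15; y[3] = 1×4 + 1×2 + 4×1 + 2×1 = 12 → [15, 22, 15, 12]

Linear: [1, 2, 7, 12, 14, 20, 8], Circular: [15, 22, 15, 12]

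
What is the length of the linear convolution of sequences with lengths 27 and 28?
Linear/full convolution length: m + n - 1 = 27 + 28 - 1 = 54

54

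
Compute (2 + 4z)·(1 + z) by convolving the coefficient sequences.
Ascending coefficients: a = [2, 4], b = [1, 1]. c[0] = 2×1 = 2; c[1] = 2×1 + 4×1 = 6; c[2] = 4×1 = 4. Result coefficients: [2, 6, 4] → 2 + 6z + 4z^2

2 + 6z + 4z^2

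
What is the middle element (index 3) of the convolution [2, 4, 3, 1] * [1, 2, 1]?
Use y[k] = Σ_i a[i]·b[k-i] at k=3. y[3] = 4×1 + 3×2 + 1×1 = 11

11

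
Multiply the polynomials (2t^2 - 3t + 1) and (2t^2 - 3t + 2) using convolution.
Ascending coefficients: a = [1, -3, 2], b = [2, -3, 2]. c[0] = 1×2 = 2; c[1] = 1×-3 + -3×2 = -9; c[2] = 1×2 + -3×-3 + 2×2 = 15; c[3] = -3×2 + 2×-3 = -12; c[4] = 2×2 = 4. Result coefficients: [2, -9, 15, -12, 4] → 4t^4 - 12t^3 + 15t^2 - 9t + 2

4t^4 - 12t^3 + 15t^2 - 9t + 2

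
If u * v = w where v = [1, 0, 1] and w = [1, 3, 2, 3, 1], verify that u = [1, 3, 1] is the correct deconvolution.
Forward-compute [1, 3, 1] * [1, 0, 1]: w[0] = 1×1 = 1; w[1] = 1×0 + 3×1 = 3; w[2] = 1×1 + 3×0 + 1×1 = 2; w[3] = 3×1 + 1×0 = 3; w[4] = 1×1 = 1 → [1, 3, 2, 3, 1]. Matches given w = [1, 3, 2, 3, 1], so verified.

Verified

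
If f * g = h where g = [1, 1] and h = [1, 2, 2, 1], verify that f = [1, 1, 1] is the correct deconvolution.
Forward-compute [1, 1, 1] * [1, 1]: h[0] = 1×1 = 1; h[1] = 1×1 + 1×1 = 2; h[2] = 1×1 + 1×1 = 2; h[3] = 1×1 = 1 → [1, 2, 2, 1]. Matches given h = [1, 2, 2, 1], so verified.

Verified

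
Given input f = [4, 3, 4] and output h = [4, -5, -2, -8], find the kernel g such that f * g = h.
Output length 4 = len(f) + len(g) - 1 ⇒ len(g) = 2. Solve g forward using g[k] = (h[k] - Σ_{i≥1} f[i]·g[k-i]) / f[0]: g[0] = h[0] / f[0] = 4 / 4 = 1; g[1] = (h[1] - 3×1) / f[0] = (-5 - 3×1) / 4 = -2. So g = [1, -2]. Forward-check [4, 3, 4] * [1, -2]: h[0] = 4×1 = 4; h[1] = 4×-2 + 3×1 = -5; h[2] = 3×-2 + 4×1 = -2; h[3] = 4×-2 = -8 → [4, -5, -2, -8] ✓

[1, -2]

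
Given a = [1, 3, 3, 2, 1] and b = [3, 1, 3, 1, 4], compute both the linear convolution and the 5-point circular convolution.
Linear: y_lin[0] = 1×3 = 3; y_lin[1] = 1×1 + 3×3 = 10; y_lin[2] = 1×3 + 3×1 + 3×3 = 15; y_lin[3] = 1×1 + 3×3 + 3×1 + 2×3 = 19; y_lin[4] = 1×4 + 3×1 + 3×3 + 2×1 + 1×3 = 21; y_lin[5] = 3×4 + 3×1 + 2×3 + 1×1 = 22; y_lin[6] = 3×4 + 2×1 + 1×3 = 17; y_lin[7] = 2×4 + 1×1 = 9; y_lin[8] = 1×4 = 4 → [3, 10, 15, 19, 21, 22, 17, 9, 4]. Circular (length 5): y[0] = 1×3 + 3×4 + 3×1 + 2×3 + 1×1 = 25; y[1] = 1×1 + 3×3 + 3×4 + 2×1 + 1×3 = 27; y[2] = 1×3 + 3×1 + 3×3 + 2×4 + 1×1 = 24; y[3] = 1×1 + 3×3 + 3×1 + 2×3 + 1×4 = 23; y[4] = 1×4 + 3×1 + 3×3 + 2×1 + 1×3 = 21 → [25, 27, 24, 23, 21]

Linear: [3, 10, 15, 19, 21, 22, 17, 9, 4], Circular: [25, 27, 24, 23, 21]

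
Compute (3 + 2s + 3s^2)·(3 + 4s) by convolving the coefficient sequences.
Ascending coefficients: a = [3, 2, 3], b = [3, 4]. c[0] = 3×3 = 9; c[1] = 3×4 + 2×3 = 18; c[2] = 2×4 + 3×3 = 17; c[3] = 3×4 = 12. Result coefficients: [9, 18, 17, 12] → 9 + 18s + 17s^2 + 12s^3

9 + 18s + 17s^2 + 12s^3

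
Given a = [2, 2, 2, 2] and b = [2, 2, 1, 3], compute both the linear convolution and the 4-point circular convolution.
Linear: y_lin[0] = 2×2 = 4; y_lin[1] = 2×2 + 2×2 = 8; y_lin[2] = 2×1 + 2×2 + 2×2 = 10; y_lin[3] = 2×3 + 2×1 + 2×2 + 2×2 = 16; y_lin[4] = 2×3 + 2×1 + 2×2 = 12; y_lin[5] = 2×3 + 2×1 = 8; y_lin[6] = 2×3 = 6 → [4, 8, 10, 16, 12, 8, 6]. Circular (length 4): y[0] = 2×2 + 2×3 + 2×1 + 2×2 = 16; y[1] = 2×2 + 2×2 + 2×3 + 2×1 = 16; y[2] = 2×1 + 2×2 + 2×2 + 2×3 = 16; y[3] = 2×3 + 2×1 + 2×2 + 2×2 = 16 → [16, 16, 16, 16]

Linear: [4, 8, 10, 16, 12, 8, 6], Circular: [16, 16, 16, 16]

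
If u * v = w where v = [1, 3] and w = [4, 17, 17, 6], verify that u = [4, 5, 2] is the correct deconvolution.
Forward-compute [4, 5, 2] * [1, 3]: w[0] = 4×1 = 4; w[1] = 4×3 + 5×1 = 17; w[2] = 5×3 + 2×1 = 17; w[3] = 2×3 = 6 → [4, 17, 17, 6]. Matches given w = [4, 17, 17, 6], so verified.

Verified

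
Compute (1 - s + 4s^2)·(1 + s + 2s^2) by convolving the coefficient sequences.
Ascending coefficients: a = [1, -1, 4], b = [1, 1, 2]. c[0] = 1×1 = 1; c[1] = 1×1 + -1×1 = 0; c[2] = 1×2 + -1×1 + 4×1 = 5; c[3] = -1×2 + 4×1 = 2; c[4] = 4×2 = 8. Result coefficients: [1, 0, 5, 2, 8] → 1 + 5s^2 + 2s^3 + 8s^4

1 + 5s^2 + 2s^3 + 8s^4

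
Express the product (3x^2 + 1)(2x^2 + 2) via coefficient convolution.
Ascending coefficients: a = [1, 0, 3], b = [2, 0, 2]. c[0] = 1×2 = 2; c[1] = 1×0 + 0×2 = 0; c[2] = 1×2 + 0×0 + 3×2 = 8; c[3] = 0×2 + 3×0 = 0; c[4] = 3×2 = 6. Result coefficients: [2, 0, 8, 0, 6] → 6x^4 + 8x^2 + 2

6x^4 + 8x^2 + 2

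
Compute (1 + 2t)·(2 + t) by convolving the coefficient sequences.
Ascending coefficients: a = [1, 2], b = [2, 1]. c[0] = 1×2 = 2; c[1] = 1×1 + 2×2 = 5; c[2] = 2×1 = 2. Result coefficients: [2, 5, 2] → 2 + 5t + 2t^2

2 + 5t + 2t^2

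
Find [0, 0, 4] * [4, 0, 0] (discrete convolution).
y[0] = 0×4 = 0; y[1] = 0×0 + 0×4 = 0; y[2] = 0×0 + 0×0 + 4×4 = 16; y[3] = 0×0 + 4×0 = 0; y[4] = 4×0 = 0

[0, 0, 16, 0, 0]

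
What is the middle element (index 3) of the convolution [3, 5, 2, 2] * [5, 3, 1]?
Use y[k] = Σ_i a[i]·b[k-i] at k=3. y[3] = 5×1 + 2×3 + 2×5 = 21

21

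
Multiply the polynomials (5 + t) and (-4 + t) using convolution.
Ascending coefficients: a = [5, 1], b = [-4, 1]. c[0] = 5×-4 = -20; c[1] = 5×1 + 1×-4 = 1; c[2] = 1×1 = 1. Result coefficients: [-20, 1, 1] → -20 + t + t^2

-20 + t + t^2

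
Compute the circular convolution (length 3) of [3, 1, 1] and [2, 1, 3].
Use y[k] = Σ_j f[j]·g[(k-j) mod 3]. y[0] = 3×2 + 1×3 + 1×1 = 10; y[1] = 3×1 + 1×2 + 1×3 = 8; y[2] = 3×3 + 1×1 + 1×2 = 12. Result: [10, 8, 12]

[10, 8, 12]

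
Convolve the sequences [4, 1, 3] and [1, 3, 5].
y[0] = 4×1 = 4; y[1] = 4×3 + 1×1 = 13; y[2] = 4×5 + 1×3 + 3×1 = 26; y[3] = 1×5 + 3×3 = 14; y[4] = 3×5 = 15

[4, 13, 26, 14, 15]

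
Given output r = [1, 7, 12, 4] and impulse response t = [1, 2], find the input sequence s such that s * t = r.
Deconvolve r=[1, 7, 12, 4] by t=[1, 2]. Since t[0]=1, solve forward: s[0] = r[0] / 1 = 1; s[1] = (r[1] - 1×2) / 1 = 5; s[2] = (r[2] - 5×2) / 1 = 2. So s = [1, 5, 2]. Check by forward convolution: r[0] = 1×1 = 1; r[1] = 1×2 + 5×1 = 7; r[2] = 5×2 + 2×1 = 12; r[3] = 2×2 = 4

[1, 5, 2]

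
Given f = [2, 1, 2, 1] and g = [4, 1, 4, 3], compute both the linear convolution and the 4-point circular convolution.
Linear: y_lin[0] = 2×4 = 8; y_lin[1] = 2×1 + 1×4 = 6; y_lin[2] = 2×4 + 1×1 + 2×4 = 17; y_lin[3] = 2×3 + 1×4 + 2×1 + 1×4 = 16; y_lin[4] = 1×3 + 2×4 + 1×1 = 12; y_lin[5] = 2×3 + 1×4 = 10; y_lin[6] = 1×3 = 3 → [8, 6, 17, 16, 12, 10, 3]. Circular (length 4): y[0] = 2×4 + 1×3 + 2×4 + 1×1 = 20; y[1] = 2×1 + 1×4 + 2×3 + 1×4 = 16; y[2] = 2×4 + 1×1 + 2×4 + 1×3 = 20; y[3] = 2×3 + 1×4 + 2×1 + 1×4 = 16 → [20, 16, 20, 16]

Linear: [8, 6, 17, 16, 12, 10, 3], Circular: [20, 16, 20, 16]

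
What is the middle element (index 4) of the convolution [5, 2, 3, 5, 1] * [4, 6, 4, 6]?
Use y[k] = Σ_i a[i]·b[k-i] at k=4. y[4] = 2×6 + 3×4 + 5×6 + 1×4 = 58

58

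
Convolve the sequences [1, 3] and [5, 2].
y[0] = 1×5 = 5; y[1] = 1×2 + 3×5 = 17; y[2] = 3×2 = 6

[5, 17, 6]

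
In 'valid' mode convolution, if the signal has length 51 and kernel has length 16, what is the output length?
'Valid' mode counts only positions where the kernel fully overlaps the signal: m - n + 1 = 51 - 16 + 1 = 36

36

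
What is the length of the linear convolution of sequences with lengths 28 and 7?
Linear/full convolution length: m + n - 1 = 28 + 7 - 1 = 34

34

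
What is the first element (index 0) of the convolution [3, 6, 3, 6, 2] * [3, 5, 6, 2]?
Use y[k] = Σ_i a[i]·b[k-i] at k=0. y[0] = 3×3 = 9

9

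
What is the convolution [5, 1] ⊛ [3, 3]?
y[0] = 5×3 = 15; y[1] = 5×3 + 1×3 = 18; y[2] = 1×3 = 3

[15, 18, 3]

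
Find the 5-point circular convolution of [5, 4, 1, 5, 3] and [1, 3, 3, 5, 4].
Use y[k] = Σ_j s[j]·t[(k-j) mod 5]. y[0] = 5×1 + 4×4 + 1×5 + 5×3 + 3×3 = 50; y[1] = 5×3 + 4×1 + 1×4 + 5×5 + 3×3 = 57; y[2] = 5×3 + 4×3 + 1×1 + 5×4 + 3×5 = 63; y[3] = 5×5 + 4×3 + 1×3 + 5×1 + 3×4 = 57; y[4] = 5×4 + 4×5 + 1×3 + 5×3 + 3×1 = 61. Result: [50, 57, 63, 57, 61]

[50, 57, 63, 57, 61]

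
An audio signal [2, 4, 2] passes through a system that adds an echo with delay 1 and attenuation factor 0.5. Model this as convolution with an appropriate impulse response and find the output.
Direct-path + delayed-attenuated-path model → impulse response h = [1, 0.5] (1 at lag 0, 0.5 at lag 1). Output y[n] = x[n] + 0.5·x[n - 1] (with x[n] = 0 outside 0..2): y[0] = 2 + 0.5×0 = 2; y[1] = 4 + 0.5×2 = 5.0; y[2] = 2 + 0.5×4 = 4.0; y[3] = 0 + 0.5×2 = 1.0. So y = [2, 5.0, 4.0, 1.0]

[2, 5.0, 4.0, 1.0]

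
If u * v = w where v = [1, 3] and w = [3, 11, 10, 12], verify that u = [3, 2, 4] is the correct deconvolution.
Forward-compute [3, 2, 4] * [1, 3]: w[0] = 3×1 = 3; w[1] = 3×3 + 2×1 = 11; w[2] = 2×3 + 4×1 = 10; w[3] = 4×3 = 12 → [3, 11, 10, 12]. Matches given w = [3, 11, 10, 12], so verified.

Verified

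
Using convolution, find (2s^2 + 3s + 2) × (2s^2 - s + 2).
Ascending coefficients: a = [2, 3, 2], b = [2, -1, 2]. c[0] = 2×2 = 4; c[1] = 2×-1 + 3×2 = 4; c[2] = 2×2 + 3×-1 + 2×2 = 5; c[3] = 3×2 + 2×-1 = 4; c[4] = 2×2 = 4. Result coefficients: [4, 4, 5, 4, 4] → 4s^4 + 4s^3 + 5s^2 + 4s + 4

4s^4 + 4s^3 + 5s^2 + 4s + 4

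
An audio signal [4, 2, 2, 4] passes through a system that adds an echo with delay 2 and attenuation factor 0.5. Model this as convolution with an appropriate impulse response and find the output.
Direct-path + delayed-attenuated-path model → impulse response h = [1, 0, 0.5] (1 at lag 0, 0.5 at lag 2). Output y[n] = x[n] + 0.5·x[n - 2] (with x[n] = 0 outside 0..3): y[0] = 4 + 0.5×0 = 4; y[1] = 2 + 0.5×0 = 2; y[2] = 2 + 0.5×4 = 4.0; y[3] = 4 + 0.5×2 = 5.0; y[4] = 0 + 0.5×2 = 1.0; y[5] = 0 + 0.5×4 = 2.0. So y = [4, 2, 4.0, 5.0, 1.0, 2.0]

[4, 2, 4.0, 5.0, 1.0, 2.0]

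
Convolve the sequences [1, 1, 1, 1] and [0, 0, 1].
y[0] = 1×0 = 0; y[1] = 1×0 + 1×0 = 0; y[2] = 1×1 + 1×0 + 1×0 = 1; y[3] = 1×1 + 1×0 + 1×0 = 1; y[4] = 1×1 + 1×0 = 1; y[5] = 1×1 = 1

[0, 0, 1, 1, 1, 1]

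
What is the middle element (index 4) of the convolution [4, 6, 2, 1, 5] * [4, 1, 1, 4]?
Use y[k] = Σ_i a[i]·b[k-i] at k=4. y[4] = 6×4 + 2×1 + 1×1 + 5×4 = 47

47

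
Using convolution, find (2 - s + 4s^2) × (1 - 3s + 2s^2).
Ascending coefficients: a = [2, -1, 4], b = [1, -3, 2]. c[0] = 2×1 = 2; c[1] = 2×-3 + -1×1 = -7; c[2] = 2×2 + -1×-3 + 4×1 = 11; c[3] = -1×2 + 4×-3 = -14; c[4] = 4×2 = 8. Result coefficients: [2, -7, 11, -14, 8] → 2 - 7s + 11s^2 - 14s^3 + 8s^4

2 - 7s + 11s^2 - 14s^3 + 8s^4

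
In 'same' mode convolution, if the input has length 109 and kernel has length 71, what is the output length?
'Same' mode returns an output with the same length as the input: 109

109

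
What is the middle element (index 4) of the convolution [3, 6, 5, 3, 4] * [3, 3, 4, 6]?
Use y[k] = Σ_i a[i]·b[k-i] at k=4. y[4] = 6×6 + 5×4 + 3×3 + 4×3 = 77

77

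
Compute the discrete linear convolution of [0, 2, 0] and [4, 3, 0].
y[0] = 0×4 = 0; y[1] = 0×3 + 2×4 = 8; y[2] = 0×0 + 2×3 + 0×4 = 6; y[3] = 2×0 + 0×3 = 0; y[4] = 0×0 = 0

[0, 8, 6, 0, 0]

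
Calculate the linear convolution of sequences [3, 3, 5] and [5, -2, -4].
y[0] = 3×5 = 15; y[1] = 3×-2 + 3×5 = 9; y[2] = 3×-4 + 3×-2 + 5×5 = 7; y[3] = 3×-4 + 5×-2 = -22; y[4] = 5×-4 = -20

[15, 9, 7, -22, -20]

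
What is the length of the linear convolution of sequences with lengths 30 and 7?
Linear/full convolution length: m + n - 1 = 30 + 7 - 1 = 36

36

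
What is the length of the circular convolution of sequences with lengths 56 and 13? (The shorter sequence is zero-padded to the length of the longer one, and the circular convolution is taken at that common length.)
Circular convolution (zero-padding the shorter input) has length max(m, n) = max(56, 13) = 56

56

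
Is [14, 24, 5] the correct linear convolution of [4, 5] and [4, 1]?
Recompute linear convolution of [4, 5] and [4, 1]: y[0] = 4×4 = 16; y[1] = 4×1 + 5×4 = 24; y[2] = 5×1 = 5 → [16, 24, 5]. Compare to given [14, 24, 5]: they differ at index 0: given 14, correct 16, so answer: No

No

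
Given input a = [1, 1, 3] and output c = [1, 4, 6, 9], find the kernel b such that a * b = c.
Output length 4 = len(a) + len(b) - 1 ⇒ len(b) = 2. Solve b forward using b[k] = (c[k] - Σ_{i≥1} a[i]·b[k-i]) / a[0]: b[0] = c[0] / a[0] = 1 / 1 = 1; b[1] = (c[1] - 1×1) / a[0] = (4 - 1×1) / 1 = 3. So b = [1, 3]. Forward-check [1, 1, 3] * [1, 3]: c[0] = 1×1 = 1; c[1] = 1×3 + 1×1 = 4; c[2] = 1×3 + 3×1 = 6; c[3] = 3×3 = 9 → [1, 4, 6, 9] ✓

[1, 3]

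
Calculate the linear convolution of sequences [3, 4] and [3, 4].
y[0] = 3×3 = 9; y[1] = 3×4 + 4×3 = 24; y[2] = 4×4 = 16

[9, 24, 16]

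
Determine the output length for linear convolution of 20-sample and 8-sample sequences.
Linear/full convolution length: m + n - 1 = 20 + 8 - 1 = 27

27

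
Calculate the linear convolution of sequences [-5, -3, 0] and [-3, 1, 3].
y[0] = -5×-3 = 15; y[1] = -5×1 + -3×-3 = 4; y[2] = -5×3 + -3×1 + 0×-3 = -18; y[3] = -3×3 + 0×1 = -9; y[4] = 0×3 = 0

[15, 4, -18, -9, 0]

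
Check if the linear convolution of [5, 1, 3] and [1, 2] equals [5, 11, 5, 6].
Recompute linear convolution of [5, 1, 3] and [1, 2]: y[0] = 5×1 = 5; y[1] = 5×2 + 1×1 = 11; y[2] = 1×2 + 3×1 = 5; y[3] = 3×2 = 6 → [5, 11, 5, 6]. Given [5, 11, 5, 6] matches, so answer: Yes

Yes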